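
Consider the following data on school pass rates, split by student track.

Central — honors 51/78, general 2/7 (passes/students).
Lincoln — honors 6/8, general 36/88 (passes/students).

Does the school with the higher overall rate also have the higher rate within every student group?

Honors: Central 51/78 = 65.4%, Lincoln 6/8 = 75.0% → Lincoln
General: Central 2/7 = 28.6%, Lincoln 36/88 = 40.9% → Lincoln
Overall: Central 53/85 = 62.4%, Lincoln 42/96 = 43.8% → Central
Lincoln wins each student group but Central wins overall — the comparison reverses. Lincoln's students skew toward general, which has a lower base rate.

No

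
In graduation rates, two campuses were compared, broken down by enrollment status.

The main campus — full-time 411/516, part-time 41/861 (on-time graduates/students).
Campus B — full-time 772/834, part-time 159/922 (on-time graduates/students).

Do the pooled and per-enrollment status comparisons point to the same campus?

Full-time: the main campus 411/516 = 79.7%, Campus B 772/834 = 92.6% → Campus B
Part-time: the main campus 41/861 = 4.8%, Campus B 159/922 = 17.2% → Campus B
Overall: the main campus 452/1377 = 32.8%, Campus B 931/1756 = 53.0% → Campus B
Campus B wins overall and in every enrollment group — no reversal.

Yes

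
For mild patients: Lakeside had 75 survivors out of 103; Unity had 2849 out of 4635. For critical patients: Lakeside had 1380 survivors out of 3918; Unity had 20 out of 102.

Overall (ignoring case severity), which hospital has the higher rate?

Unity

Mild: Lakeside 75/103 = 72.8%, Unity 2849/4635 = 61.5% → Lakeside
Critical: Lakeside 1380/3918 = 35.2%, Unity 20/102 = 19.6% → Lakeside
Overall: Lakeside 1455/4021 = 36.2%, Unity 2869/4737 = 60.6% → Unity
(Lakeside wins every case group but Unity wins overall — Lakeside's patients skew toward the low-rate critical group.)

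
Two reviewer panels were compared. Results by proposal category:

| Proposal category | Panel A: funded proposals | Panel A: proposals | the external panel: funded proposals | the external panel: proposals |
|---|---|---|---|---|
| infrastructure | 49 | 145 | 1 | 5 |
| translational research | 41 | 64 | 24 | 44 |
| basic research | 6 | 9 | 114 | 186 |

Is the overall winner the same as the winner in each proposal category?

No

Infrastructure: Panel A 49/145 = 33.8%, the external panel 1/5 = 20.0% → Panel A
Translational research: Panel A 41/64 = 64.1%, the external panel 24/44 = 54.5% → Panel A
Basic research: Panel A 6/9 = 66.7%, the external panel 114/186 = 61.3% → Panel A
Overall: Panel A 96/218 = 44.0%, the external panel 139/235 = 59.1% → the external panel
Panel A wins each proposal group but the external panel wins overall — the comparison reverses. Panel A's proposals skew toward infrastructure, which has a lower base rate.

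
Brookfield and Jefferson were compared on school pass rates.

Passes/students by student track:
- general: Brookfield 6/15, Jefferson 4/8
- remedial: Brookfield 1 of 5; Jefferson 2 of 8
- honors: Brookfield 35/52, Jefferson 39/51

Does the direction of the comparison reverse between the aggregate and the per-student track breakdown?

No

General: Brookfield 6/15 = 40.0%, Jefferson 4/8 = 50.0% → Jefferson
Remedial: Brookfield 1/5 = 20.0%, Jefferson 2/8 = 25.0% → Jefferson
Honors: Brookfield 35/52 = 67.3%, Jefferson 39/51 = 76.5% → Jefferson
Overall: Brookfield 42/72 = 58.3%, Jefferson 45/67 = 67.2% → Jefferson
Jefferson wins overall and in every student group — no reversal.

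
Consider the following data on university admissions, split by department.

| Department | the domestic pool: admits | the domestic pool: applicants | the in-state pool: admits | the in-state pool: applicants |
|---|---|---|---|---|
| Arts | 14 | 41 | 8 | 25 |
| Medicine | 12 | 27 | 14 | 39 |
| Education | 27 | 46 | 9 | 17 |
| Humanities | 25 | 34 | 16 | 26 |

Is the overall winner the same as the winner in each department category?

Yes

Arts: the domestic pool 14/41 = 34.1%, the in-state pool 8/25 = 32.0% → the domestic pool
Medicine: the domestic pool 12/27 = 44.4%, the in-state pool 14/39 = 35.9% → the domestic pool
Education: the domestic pool 27/46 = 58.7%, the in-state pool 9/17 = 52.9% → the domestic pool
Humanities: the domestic pool 25/34 = 73.5%, the in-state pool 16/26 = 61.5% → the domestic pool
Overall: the domestic pool 78/148 = 52.7%, the in-state pool 47/107 = 43.9% → the domestic pool
The domestic pool wins overall and in every department group — no reversal.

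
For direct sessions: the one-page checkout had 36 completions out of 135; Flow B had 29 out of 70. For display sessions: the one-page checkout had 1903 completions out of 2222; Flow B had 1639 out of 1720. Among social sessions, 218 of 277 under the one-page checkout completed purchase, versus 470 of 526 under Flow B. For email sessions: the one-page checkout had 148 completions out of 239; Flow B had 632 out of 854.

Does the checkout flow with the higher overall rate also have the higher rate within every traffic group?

Yes

Direct: the one-page checkout 36/135 = 26.7%, Flow B 29/70 = 41.4% → Flow B
Display: the one-page checkout 1903/2222 = 85.6%, Flow B 1639/1720 = 95.3% → Flow B
Social: the one-page checkout 218/277 = 78.7%, Flow B 470/526 = 89.4% → Flow B
Email: the one-page checkout 148/239 = 61.9%, Flow B 632/854 = 74.0% → Flow B
Overall: the one-page checkout 2305/2873 = 80.2%, Flow B 2770/3170 = 87.4% → Flow B
Flow B wins overall and in every traffic group — no reversal.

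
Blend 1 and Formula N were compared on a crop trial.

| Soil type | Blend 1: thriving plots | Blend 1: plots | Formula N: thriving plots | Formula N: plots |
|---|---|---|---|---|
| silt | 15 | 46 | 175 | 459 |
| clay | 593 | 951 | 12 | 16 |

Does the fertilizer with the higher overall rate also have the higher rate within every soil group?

No

Silt: Blend 1 15/46 = 32.6%, Formula N 175/459 = 38.1% → Formula N
Clay: Blend 1 593/951 = 62.4%, Formula N 12/16 = 75.0% → Formula N
Overall: Blend 1 608/997 = 61.0%, Formula N 187/475 = 39.4% → Blend 1
Formula N wins each soil group but Blend 1 wins overall — the comparison reverses. Formula N's plots skew toward silt, which has a lower base rate.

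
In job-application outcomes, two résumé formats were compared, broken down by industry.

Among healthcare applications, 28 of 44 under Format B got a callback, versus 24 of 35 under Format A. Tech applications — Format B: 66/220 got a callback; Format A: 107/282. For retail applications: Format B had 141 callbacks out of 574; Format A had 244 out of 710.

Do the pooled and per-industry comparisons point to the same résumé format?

Yes

Healthcare: Format B 28/44 = 63.6%, Format A 24/35 = 68.6% → Format A
Tech: Format B 66/220 = 30.0%, Format A 107/282 = 37.9% → Format A
Retail: Format B 141/574 = 24.6%, Format A 244/710 = 34.4% → Format A
Overall: Format B 235/838 = 28.0%, Format A 375/1027 = 36.5% → Format A
Format A wins overall and in every industry group — no reversal.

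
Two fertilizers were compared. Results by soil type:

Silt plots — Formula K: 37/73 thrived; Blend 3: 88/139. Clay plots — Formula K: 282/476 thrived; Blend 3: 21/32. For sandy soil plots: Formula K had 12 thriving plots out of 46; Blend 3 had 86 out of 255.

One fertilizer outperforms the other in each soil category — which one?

Silt: Formula K 37/73 = 50.7%, Blend 3 88/139 = 63.3% → Blend 3
Clay: Formula K 282/476 = 59.2%, Blend 3 21/32 = 65.6% → Blend 3
Sandy soil: Formula K 12/46 = 26.1%, Blend 3 86/255 = 33.7% → Blend 3
Blend 3 has the higher rate in all 3 groups.

Blend 3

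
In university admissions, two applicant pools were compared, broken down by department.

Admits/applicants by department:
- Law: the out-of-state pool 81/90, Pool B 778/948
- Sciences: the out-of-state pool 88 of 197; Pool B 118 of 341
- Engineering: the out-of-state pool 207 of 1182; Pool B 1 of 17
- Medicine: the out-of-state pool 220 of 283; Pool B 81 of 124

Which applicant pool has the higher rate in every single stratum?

the out-of-state pool

Law: the out-of-state pool 81/90 = 90.0%, Pool B 778/948 = 82.1% → the out-of-state pool
Sciences: the out-of-state pool 88/197 = 44.7%, Pool B 118/341 = 34.6% → the out-of-state pool
Engineering: the out-of-state pool 207/1182 = 17.5%, Pool B 1/17 = 5.9% → the out-of-state pool
Medicine: the out-of-state pool 220/283 = 77.7%, Pool B 81/124 = 65.3% → the out-of-state pool
The out-of-state pool has the higher rate in all 4 groups.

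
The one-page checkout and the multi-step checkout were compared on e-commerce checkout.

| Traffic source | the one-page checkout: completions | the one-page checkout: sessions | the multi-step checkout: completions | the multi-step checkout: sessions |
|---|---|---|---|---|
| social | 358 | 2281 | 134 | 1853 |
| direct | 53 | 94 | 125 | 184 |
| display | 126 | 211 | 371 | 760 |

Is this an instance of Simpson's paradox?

Social: the one-page checkout 358/2281 = 15.7%, the multi-step checkout 134/1853 = 7.2% → the one-page checkout
Direct: the one-page checkout 53/94 = 56.4%, the multi-step checkout 125/184 = 67.9% → the multi-step checkout
Display: the one-page checkout 126/211 = 59.7%, the multi-step checkout 371/760 = 48.8% → the one-page checkout
Overall: the one-page checkout 537/2586 = 20.8%, the multi-step checkout 630/2797 = 22.5% → the multi-step checkout
Neither sweeps: the one-page checkout wins 2 of 3 groups, the multi-step checkout wins 1. The multi-step checkout wins overall but not every group — no Simpson reversal.

No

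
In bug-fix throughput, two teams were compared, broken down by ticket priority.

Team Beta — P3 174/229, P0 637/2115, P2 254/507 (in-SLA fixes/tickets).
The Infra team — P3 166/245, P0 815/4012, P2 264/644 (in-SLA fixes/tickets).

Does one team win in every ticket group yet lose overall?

No

P3: Team Beta 174/229 = 76.0%, the Infra team 166/245 = 67.8% → Team Beta
P0: Team Beta 637/2115 = 30.1%, the Infra team 815/4012 = 20.3% → Team Beta
P2: Team Beta 254/507 = 50.1%, the Infra team 264/644 = 41.0% → Team Beta
Overall: Team Beta 1065/2851 = 37.4%, the Infra team 1245/4901 = 25.4% → Team Beta
Team Beta wins overall and in every ticket group — no reversal.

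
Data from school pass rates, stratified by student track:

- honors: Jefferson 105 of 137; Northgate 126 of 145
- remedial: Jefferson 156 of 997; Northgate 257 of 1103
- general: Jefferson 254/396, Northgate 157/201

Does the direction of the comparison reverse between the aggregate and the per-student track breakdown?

No

Honors: Jefferson 105/137 = 76.6%, Northgate 126/145 = 86.9% → Northgate
Remedial: Jefferson 156/997 = 15.6%, Northgate 257/1103 = 23.3% → Northgate
General: Jefferson 254/396 = 64.1%, Northgate 157/201 = 78.1% → Northgate
Overall: Jefferson 515/1530 = 33.7%, Northgate 540/1449 = 37.3% → Northgate
Northgate wins overall and in every student group — no reversal.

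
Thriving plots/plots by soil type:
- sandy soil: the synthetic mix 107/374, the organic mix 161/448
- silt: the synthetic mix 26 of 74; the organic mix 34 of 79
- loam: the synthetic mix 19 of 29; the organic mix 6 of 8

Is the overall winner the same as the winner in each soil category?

Yes

Sandy soil: the synthetic mix 107/374 = 28.6%, the organic mix 161/448 = 35.9% → the organic mix
Silt: the synthetic mix 26/74 = 35.1%, the organic mix 34/79 = 43.0% → the organic mix
Loam: the synthetic mix 19/29 = 65.5%, the organic mix 6/8 = 75.0% → the organic mix
Overall: the synthetic mix 152/477 = 31.9%, the organic mix 201/535 = 37.6% → the organic mix
The organic mix wins overall and in every soil group — no reversal.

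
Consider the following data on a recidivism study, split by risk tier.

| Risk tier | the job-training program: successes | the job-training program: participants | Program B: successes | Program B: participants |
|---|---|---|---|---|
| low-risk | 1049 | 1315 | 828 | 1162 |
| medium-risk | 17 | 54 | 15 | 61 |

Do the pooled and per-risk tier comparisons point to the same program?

Yes

Low-risk: the job-training program 1049/1315 = 79.8%, Program B 828/1162 = 71.3% → the job-training program
Medium-risk: the job-training program 17/54 = 31.5%, Program B 15/61 = 24.6% → the job-training program
Overall: the job-training program 1066/1369 = 77.9%, Program B 843/1223 = 68.9% → the job-training program
The job-training program wins overall and in every risk group — no reversal.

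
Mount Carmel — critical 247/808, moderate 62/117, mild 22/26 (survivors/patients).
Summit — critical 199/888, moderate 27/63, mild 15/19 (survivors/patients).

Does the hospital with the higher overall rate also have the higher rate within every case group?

Yes

Critical: Mount Carmel 247/808 = 30.6%, Summit 199/888 = 22.4% → Mount Carmel
Moderate: Mount Carmel 62/117 = 53.0%, Summit 27/63 = 42.9% → Mount Carmel
Mild: Mount Carmel 22/26 = 84.6%, Summit 15/19 = 78.9% → Mount Carmel
Overall: Mount Carmel 331/951 = 34.8%, Summit 241/970 = 24.8% → Mount Carmel
Mount Carmel wins overall and in every case group — no reversal.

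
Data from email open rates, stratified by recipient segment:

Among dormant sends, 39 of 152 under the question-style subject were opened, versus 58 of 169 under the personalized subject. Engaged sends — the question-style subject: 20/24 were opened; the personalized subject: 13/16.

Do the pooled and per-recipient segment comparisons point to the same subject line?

No

Dormant: the question-style subject 39/152 = 25.7%, the personalized subject 58/169 = 34.3% → the personalized subject
Engaged: the question-style subject 20/24 = 83.3%, the personalized subject 13/16 = 81.2% → the question-style subject
Overall: the question-style subject 59/176 = 33.5%, the personalized subject 71/185 = 38.4% → the personalized subject
Neither sweeps: the question-style subject wins 1 of 2 groups, the personalized subject wins 1. The personalized subject wins overall but not every group — no Simpson reversal.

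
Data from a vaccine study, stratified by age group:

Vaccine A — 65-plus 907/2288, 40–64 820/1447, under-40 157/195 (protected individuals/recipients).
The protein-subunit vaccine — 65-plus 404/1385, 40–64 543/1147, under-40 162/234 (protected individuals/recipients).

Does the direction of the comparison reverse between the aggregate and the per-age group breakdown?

No

65-plus: Vaccine A 907/2288 = 39.6%, the protein-subunit vaccine 404/1385 = 29.2% → Vaccine A
40–64: Vaccine A 820/1447 = 56.7%, the protein-subunit vaccine 543/1147 = 47.3% → Vaccine A
Under-40: Vaccine A 157/195 = 80.5%, the protein-subunit vaccine 162/234 = 69.2% → Vaccine A
Overall: Vaccine A 1884/3930 = 47.9%, the protein-subunit vaccine 1109/2766 = 40.1% → Vaccine A
Vaccine A wins overall and in every age group — no reversal.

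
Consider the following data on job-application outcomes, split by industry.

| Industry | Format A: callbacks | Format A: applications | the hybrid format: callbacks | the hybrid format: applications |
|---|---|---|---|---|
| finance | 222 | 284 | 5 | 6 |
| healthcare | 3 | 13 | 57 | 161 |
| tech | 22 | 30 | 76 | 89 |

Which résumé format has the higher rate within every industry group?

Finance: Format A 222/284 = 78.2%, the hybrid format 5/6 = 83.3% → the hybrid format
Healthcare: Format A 3/13 = 23.1%, the hybrid format 57/161 = 35.4% → the hybrid format
Tech: Format A 22/30 = 73.3%, the hybrid format 76/89 = 85.4% → the hybrid format
The hybrid format has the higher rate in all 3 groups.

the hybrid format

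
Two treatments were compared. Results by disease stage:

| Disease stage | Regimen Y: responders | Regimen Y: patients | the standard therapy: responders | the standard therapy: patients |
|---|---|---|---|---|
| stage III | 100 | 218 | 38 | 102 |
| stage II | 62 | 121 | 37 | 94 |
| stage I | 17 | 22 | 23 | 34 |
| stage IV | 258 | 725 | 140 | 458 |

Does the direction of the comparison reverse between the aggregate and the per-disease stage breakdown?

Stage III: Regimen Y 100/218 = 45.9%, the standard therapy 38/102 = 37.3% → Regimen Y
Stage II: Regimen Y 62/121 = 51.2%, the standard therapy 37/94 = 39.4% → Regimen Y
Stage I: Regimen Y 17/22 = 77.3%, the standard therapy 23/34 = 67.6% → Regimen Y
Stage IV: Regimen Y 258/725 = 35.6%, the standard therapy 140/458 = 30.6% → Regimen Y
Overall: Regimen Y 437/1086 = 40.2%, the standard therapy 238/688 = 34.6% → Regimen Y
Regimen Y wins overall and in every disease group — no reversal.

No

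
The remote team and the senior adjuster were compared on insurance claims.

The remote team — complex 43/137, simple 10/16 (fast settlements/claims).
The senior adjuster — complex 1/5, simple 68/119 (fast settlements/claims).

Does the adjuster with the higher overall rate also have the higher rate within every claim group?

No

Complex: the remote team 43/137 = 31.4%, the senior adjuster 1/5 = 20.0% → the remote team
Simple: the remote team 10/16 = 62.5%, the senior adjuster 68/119 = 57.1% → the remote team
Overall: the remote team 53/153 = 34.6%, the senior adjuster 69/124 = 55.6% → the senior adjuster
The remote team wins each claim group but the senior adjuster wins overall — the comparison reverses. The remote team's claims skew toward complex, which has a lower base rate.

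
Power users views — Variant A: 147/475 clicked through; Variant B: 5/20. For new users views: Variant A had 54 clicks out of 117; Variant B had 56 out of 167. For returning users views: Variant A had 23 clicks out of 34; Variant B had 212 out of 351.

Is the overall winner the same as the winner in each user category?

Power users: Variant A 147/475 = 30.9%, Variant B 5/20 = 25.0% → Variant A
New users: Variant A 54/117 = 46.2%, Variant B 56/167 = 33.5% → Variant A
Returning users: Variant A 23/34 = 67.6%, Variant B 212/351 = 60.4% → Variant A
Overall: Variant A 224/626 = 35.8%, Variant B 273/538 = 50.7% → Variant B
Variant A wins each user group but Variant B wins overall — the comparison reverses. Variant A's views skew toward power users, which has a lower base rate.

No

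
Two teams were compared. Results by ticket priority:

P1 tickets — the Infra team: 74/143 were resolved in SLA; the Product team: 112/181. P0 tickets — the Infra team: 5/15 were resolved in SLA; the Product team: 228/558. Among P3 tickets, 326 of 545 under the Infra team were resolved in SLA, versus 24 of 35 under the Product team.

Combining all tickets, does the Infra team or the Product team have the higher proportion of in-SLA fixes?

P1: the Infra team 74/143 = 51.7%, the Product team 112/181 = 61.9% → the Product team
P0: the Infra team 5/15 = 33.3%, the Product team 228/558 = 40.9% → the Product team
P3: the Infra team 326/545 = 59.8%, the Product team 24/35 = 68.6% → the Product team
Overall: the Infra team 405/703 = 57.6%, the Product team 364/774 = 47.0% → the Infra team
(The Product team wins every ticket group but the Infra team wins overall — the Product team's tickets skew toward the low-rate P0 group.)

the Infra team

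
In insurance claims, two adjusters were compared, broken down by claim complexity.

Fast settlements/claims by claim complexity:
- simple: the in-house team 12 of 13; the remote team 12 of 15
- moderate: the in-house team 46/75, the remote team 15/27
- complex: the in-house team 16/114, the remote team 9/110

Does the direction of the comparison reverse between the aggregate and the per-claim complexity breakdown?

No

Simple: the in-house team 12/13 = 92.3%, the remote team 12/15 = 80.0% → the in-house team
Moderate: the in-house team 46/75 = 61.3%, the remote team 15/27 = 55.6% → the in-house team
Complex: the in-house team 16/114 = 14.0%, the remote team 9/110 = 8.2% → the in-house team
Overall: the in-house team 74/202 = 36.6%, the remote team 36/152 = 23.7% → the in-house team
The in-house team wins overall and in every claim group — no reversal.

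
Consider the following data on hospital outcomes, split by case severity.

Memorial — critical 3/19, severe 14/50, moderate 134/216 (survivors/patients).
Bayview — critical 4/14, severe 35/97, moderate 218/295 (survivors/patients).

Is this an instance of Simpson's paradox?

No

Critical: Memorial 3/19 = 15.8%, Bayview 4/14 = 28.6% → Bayview
Severe: Memorial 14/50 = 28.0%, Bayview 35/97 = 36.1% → Bayview
Moderate: Memorial 134/216 = 62.0%, Bayview 218/295 = 73.9% → Bayview
Overall: Memorial 151/285 = 53.0%, Bayview 257/406 = 63.3% → Bayview
Bayview wins overall and in every case group — no reversal.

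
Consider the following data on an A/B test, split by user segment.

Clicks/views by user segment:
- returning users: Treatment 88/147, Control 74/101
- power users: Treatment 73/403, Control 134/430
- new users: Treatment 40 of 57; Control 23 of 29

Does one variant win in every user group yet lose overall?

No

Returning users: Treatment 88/147 = 59.9%, Control 74/101 = 73.3% → Control
Power users: Treatment 73/403 = 18.1%, Control 134/430 = 31.2% → Control
New users: Treatment 40/57 = 70.2%, Control 23/29 = 79.3% → Control
Overall: Treatment 201/607 = 33.1%, Control 231/560 = 41.2% → Control
Control wins overall and in every user group — no reversal.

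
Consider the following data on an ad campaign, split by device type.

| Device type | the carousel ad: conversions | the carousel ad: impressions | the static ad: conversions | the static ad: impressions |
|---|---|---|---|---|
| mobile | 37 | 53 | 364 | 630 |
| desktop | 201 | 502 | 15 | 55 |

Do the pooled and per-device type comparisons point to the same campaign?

Mobile: the carousel ad 37/53 = 69.8%, the static ad 364/630 = 57.8% → the carousel ad
Desktop: the carousel ad 201/502 = 40.0%, the static ad 15/55 = 27.3% → the carousel ad
Overall: the carousel ad 238/555 = 42.9%, the static ad 379/685 = 55.3% → the static ad
The carousel ad wins each device group but the static ad wins overall — the comparison reverses. The carousel ad's impressions skew toward desktop, which has a lower base rate.

No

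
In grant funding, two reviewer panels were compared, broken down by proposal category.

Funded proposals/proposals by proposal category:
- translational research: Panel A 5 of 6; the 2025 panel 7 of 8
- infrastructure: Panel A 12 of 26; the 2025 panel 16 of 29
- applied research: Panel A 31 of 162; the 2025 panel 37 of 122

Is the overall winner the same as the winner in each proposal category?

Yes

Translational research: Panel A 5/6 = 83.3%, the 2025 panel 7/8 = 87.5% → the 2025 panel
Infrastructure: Panel A 12/26 = 46.2%, the 2025 panel 16/29 = 55.2% → the 2025 panel
Applied research: Panel A 31/162 = 19.1%, the 2025 panel 37/122 = 30.3% → the 2025 panel
Overall: Panel A 48/194 = 24.7%, the 2025 panel 60/159 = 37.7% → the 2025 panel
The 2025 panel wins overall and in every proposal group — no reversal.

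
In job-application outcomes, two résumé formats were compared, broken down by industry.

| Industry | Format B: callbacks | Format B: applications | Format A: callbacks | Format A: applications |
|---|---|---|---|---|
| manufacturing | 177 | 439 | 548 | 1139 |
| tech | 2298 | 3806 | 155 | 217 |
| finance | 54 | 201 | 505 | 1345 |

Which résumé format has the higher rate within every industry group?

Format A

Manufacturing: Format B 177/439 = 40.3%, Format A 548/1139 = 48.1% → Format A
Tech: Format B 2298/3806 = 60.4%, Format A 155/217 = 71.4% → Format A
Finance: Format B 54/201 = 26.9%, Format A 505/1345 = 37.5% → Format A
Format A has the higher rate in all 3 groups.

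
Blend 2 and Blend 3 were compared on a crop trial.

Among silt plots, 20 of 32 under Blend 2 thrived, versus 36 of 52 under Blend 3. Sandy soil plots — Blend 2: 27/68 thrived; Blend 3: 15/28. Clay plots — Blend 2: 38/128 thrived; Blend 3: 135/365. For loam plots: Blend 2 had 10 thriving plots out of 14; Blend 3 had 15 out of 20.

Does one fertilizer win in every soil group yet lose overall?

Silt: Blend 2 20/32 = 62.5%, Blend 3 36/52 = 69.2% → Blend 3
Sandy soil: Blend 2 27/68 = 39.7%, Blend 3 15/28 = 53.6% → Blend 3
Clay: Blend 2 38/128 = 29.7%, Blend 3 135/365 = 37.0% → Blend 3
Loam: Blend 2 10/14 = 71.4%, Blend 3 15/20 = 75.0% → Blend 3
Overall: Blend 2 95/242 = 39.3%, Blend 3 201/465 = 43.2% → Blend 3
Blend 3 wins overall and in every soil group — no reversal.

No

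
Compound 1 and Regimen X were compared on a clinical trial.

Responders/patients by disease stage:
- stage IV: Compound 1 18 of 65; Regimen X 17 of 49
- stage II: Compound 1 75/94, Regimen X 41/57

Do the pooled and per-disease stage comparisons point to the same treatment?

No

Stage IV: Compound 1 18/65 = 27.7%, Regimen X 17/49 = 34.7% → Regimen X
Stage II: Compound 1 75/94 = 79.8%, Regimen X 41/57 = 71.9% → Compound 1
Overall: Compound 1 93/159 = 58.5%, Regimen X 58/106 = 54.7% → Compound 1
Neither sweeps: Compound 1 wins 1 of 2 groups, Regimen X wins 1. Compound 1 wins overall but not every group — no Simpson reversal.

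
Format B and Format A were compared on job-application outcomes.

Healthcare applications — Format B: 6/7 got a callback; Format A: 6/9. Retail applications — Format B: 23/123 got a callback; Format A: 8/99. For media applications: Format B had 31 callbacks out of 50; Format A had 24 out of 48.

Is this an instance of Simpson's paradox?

Healthcare: Format B 6/7 = 85.7%, Format A 6/9 = 66.7% → Format B
Retail: Format B 23/123 = 18.7%, Format A 8/99 = 8.1% → Format B
Media: Format B 31/50 = 62.0%, Format A 24/48 = 50.0% → Format B
Overall: Format B 60/180 = 33.3%, Format A 38/156 = 24.4% → Format B
Format B wins overall and in every industry group — no reversal.

No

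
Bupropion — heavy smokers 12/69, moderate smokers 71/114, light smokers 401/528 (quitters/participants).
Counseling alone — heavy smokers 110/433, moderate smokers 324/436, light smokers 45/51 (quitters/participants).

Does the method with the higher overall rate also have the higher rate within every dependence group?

No

Heavy smokers: bupropion 12/69 = 17.4%, counseling alone 110/433 = 25.4% → counseling alone
Moderate smokers: bupropion 71/114 = 62.3%, counseling alone 324/436 = 74.3% → counseling alone
Light smokers: bupropion 401/528 = 75.9%, counseling alone 45/51 = 88.2% → counseling alone
Overall: bupropion 484/711 = 68.1%, counseling alone 479/920 = 52.1% → bupropion
Counseling alone wins each dependence group but bupropion wins overall — the comparison reverses. Counseling alone's participants skew toward heavy smokers, which has a lower base rate.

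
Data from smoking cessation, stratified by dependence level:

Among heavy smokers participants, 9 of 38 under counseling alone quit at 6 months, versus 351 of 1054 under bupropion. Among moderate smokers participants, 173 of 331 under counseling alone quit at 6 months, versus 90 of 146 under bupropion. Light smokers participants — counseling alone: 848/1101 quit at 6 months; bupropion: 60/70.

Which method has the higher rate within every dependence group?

Heavy smokers: counseling alone 9/38 = 23.7%, bupropion 351/1054 = 33.3% → bupropion
Moderate smokers: counseling alone 173/331 = 52.3%, bupropion 90/146 = 61.6% → bupropion
Light smokers: counseling alone 848/1101 = 77.0%, bupropion 60/70 = 85.7% → bupropion
Bupropion has the higher rate in all 3 groups.

bupropion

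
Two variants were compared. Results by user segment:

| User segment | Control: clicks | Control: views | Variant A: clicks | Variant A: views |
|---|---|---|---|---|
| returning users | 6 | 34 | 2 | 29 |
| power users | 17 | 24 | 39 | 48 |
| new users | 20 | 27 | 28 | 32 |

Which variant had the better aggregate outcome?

Variant A

Returning users: Control 6/34 = 17.6%, Variant A 2/29 = 6.9% → Control
Power users: Control 17/24 = 70.8%, Variant A 39/48 = 81.2% → Variant A
New users: Control 20/27 = 74.1%, Variant A 28/32 = 87.5% → Variant A
Overall: Control 43/85 = 50.6%, Variant A 69/109 = 63.3% → Variant A
(Neither sweeps every user group, but Variant A has the higher pooled rate.)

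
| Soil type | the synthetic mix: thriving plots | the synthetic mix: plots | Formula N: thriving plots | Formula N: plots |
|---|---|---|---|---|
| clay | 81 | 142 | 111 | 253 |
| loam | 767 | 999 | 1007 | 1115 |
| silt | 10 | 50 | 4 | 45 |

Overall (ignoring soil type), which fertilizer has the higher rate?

Formula N

Clay: the synthetic mix 81/142 = 57.0%, Formula N 111/253 = 43.9% → the synthetic mix
Loam: the synthetic mix 767/999 = 76.8%, Formula N 1007/1115 = 90.3% → Formula N
Silt: the synthetic mix 10/50 = 20.0%, Formula N 4/45 = 8.9% → the synthetic mix
Overall: the synthetic mix 858/1191 = 72.0%, Formula N 1122/1413 = 79.4% → Formula N
(Neither sweeps every soil group, but Formula N has the higher pooled rate.)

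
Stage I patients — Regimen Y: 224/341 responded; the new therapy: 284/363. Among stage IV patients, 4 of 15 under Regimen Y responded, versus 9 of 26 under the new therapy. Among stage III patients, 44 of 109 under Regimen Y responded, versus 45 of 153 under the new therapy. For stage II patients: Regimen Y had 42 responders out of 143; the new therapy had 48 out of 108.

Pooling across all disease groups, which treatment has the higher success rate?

Stage I: Regimen Y 224/341 = 65.7%, the new therapy 284/363 = 78.2% → the new therapy
Stage IV: Regimen Y 4/15 = 26.7%, the new therapy 9/26 = 34.6% → the new therapy
Stage III: Regimen Y 44/109 = 40.4%, the new therapy 45/153 = 29.4% → Regimen Y
Stage II: Regimen Y 42/143 = 29.4%, the new therapy 48/108 = 44.4% → the new therapy
Overall: Regimen Y 314/608 = 51.6%, the new therapy 386/650 = 59.4% → the new therapy
(Neither sweeps every disease group, but the new therapy has the higher pooled rate.)

the new therapy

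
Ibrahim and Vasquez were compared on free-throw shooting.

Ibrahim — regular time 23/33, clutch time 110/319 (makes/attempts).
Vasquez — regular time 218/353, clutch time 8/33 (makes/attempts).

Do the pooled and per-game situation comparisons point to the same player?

No

Regular time: Ibrahim 23/33 = 69.7%, Vasquez 218/353 = 61.8% → Ibrahim
Clutch time: Ibrahim 110/319 = 34.5%, Vasquez 8/33 = 24.2% → Ibrahim
Overall: Ibrahim 133/352 = 37.8%, Vasquez 226/386 = 58.5% → Vasquez
Ibrahim wins each game group but Vasquez wins overall — the comparison reverses. Ibrahim's attempts skew toward clutch time, which has a lower base rate.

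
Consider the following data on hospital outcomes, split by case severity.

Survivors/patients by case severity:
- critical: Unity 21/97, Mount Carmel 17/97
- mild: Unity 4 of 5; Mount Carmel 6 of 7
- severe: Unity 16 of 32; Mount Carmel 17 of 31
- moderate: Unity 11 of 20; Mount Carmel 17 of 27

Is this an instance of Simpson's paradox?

No

Critical: Unity 21/97 = 21.6%, Mount Carmel 17/97 = 17.5% → Unity
Mild: Unity 4/5 = 80.0%, Mount Carmel 6/7 = 85.7% → Mount Carmel
Severe: Unity 16/32 = 50.0%, Mount Carmel 17/31 = 54.8% → Mount Carmel
Moderate: Unity 11/20 = 55.0%, Mount Carmel 17/27 = 63.0% → Mount Carmel
Overall: Unity 52/154 = 33.8%, Mount Carmel 57/162 = 35.2% → Mount Carmel
Neither sweeps: Unity wins 1 of 4 groups, Mount Carmel wins 3. Mount Carmel wins overall but not every group — no Simpson reversal.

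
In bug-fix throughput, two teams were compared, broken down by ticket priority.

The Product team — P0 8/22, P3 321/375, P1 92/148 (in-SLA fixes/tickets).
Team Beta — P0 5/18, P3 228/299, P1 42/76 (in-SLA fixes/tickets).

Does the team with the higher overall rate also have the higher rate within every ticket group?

Yes

P0: the Product team 8/22 = 36.4%, Team Beta 5/18 = 27.8% → the Product team
P3: the Product team 321/375 = 85.6%, Team Beta 228/299 = 76.3% → the Product team
P1: the Product team 92/148 = 62.2%, Team Beta 42/76 = 55.3% → the Product team
Overall: the Product team 421/545 = 77.2%, Team Beta 275/393 = 70.0% → the Product team
The Product team wins overall and in every ticket group — no reversal.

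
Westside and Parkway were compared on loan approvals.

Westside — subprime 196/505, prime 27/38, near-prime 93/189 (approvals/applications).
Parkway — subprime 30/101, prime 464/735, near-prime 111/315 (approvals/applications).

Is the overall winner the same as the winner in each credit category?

No

Subprime: Westside 196/505 = 38.8%, Parkway 30/101 = 29.7% → Westside
Prime: Westside 27/38 = 71.1%, Parkway 464/735 = 63.1% → Westside
Near-prime: Westside 93/189 = 49.2%, Parkway 111/315 = 35.2% → Westside
Overall: Westside 316/732 = 43.2%, Parkway 605/1151 = 52.6% → Parkway
Westside wins each credit group but Parkway wins overall — the comparison reverses. Westside's applications skew toward subprime, which has a lower base rate.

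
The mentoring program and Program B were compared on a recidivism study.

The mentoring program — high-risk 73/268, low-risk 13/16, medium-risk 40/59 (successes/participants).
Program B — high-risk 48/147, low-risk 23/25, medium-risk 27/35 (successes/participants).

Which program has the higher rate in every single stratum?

High-risk: the mentoring program 73/268 = 27.2%, Program B 48/147 = 32.7% → Program B
Low-risk: the mentoring program 13/16 = 81.2%, Program B 23/25 = 92.0% → Program B
Medium-risk: the mentoring program 40/59 = 67.8%, Program B 27/35 = 77.1% → Program B
Program B has the higher rate in all 3 groups.

Program B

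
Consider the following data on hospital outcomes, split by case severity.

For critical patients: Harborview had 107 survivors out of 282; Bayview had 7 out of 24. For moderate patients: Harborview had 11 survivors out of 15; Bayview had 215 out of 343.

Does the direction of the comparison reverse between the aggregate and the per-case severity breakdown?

Yes

Critical: Harborview 107/282 = 37.9%, Bayview 7/24 = 29.2% → Harborview
Moderate: Harborview 11/15 = 73.3%, Bayview 215/343 = 62.7% → Harborview
Overall: Harborview 118/297 = 39.7%, Bayview 222/367 = 60.5% → Bayview
Harborview wins each case group but Bayview wins overall — the comparison reverses. Harborview's patients skew toward critical, which has a lower base rate.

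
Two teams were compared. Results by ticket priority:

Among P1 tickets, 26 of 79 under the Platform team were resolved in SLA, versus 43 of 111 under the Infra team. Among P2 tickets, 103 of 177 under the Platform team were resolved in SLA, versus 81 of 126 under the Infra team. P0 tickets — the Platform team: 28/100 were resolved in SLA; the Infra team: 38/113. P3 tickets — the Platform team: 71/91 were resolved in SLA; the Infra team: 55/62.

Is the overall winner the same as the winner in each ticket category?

P1: the Platform team 26/79 = 32.9%, the Infra team 43/111 = 38.7% → the Infra team
P2: the Platform team 103/177 = 58.2%, the Infra team 81/126 = 64.3% → the Infra team
P0: the Platform team 28/100 = 28.0%, the Infra team 38/113 = 33.6% → the Infra team
P3: the Platform team 71/91 = 78.0%, the Infra team 55/62 = 88.7% → the Infra team
Overall: the Platform team 228/447 = 51.0%, the Infra team 217/412 = 52.7% → the Infra team
The Infra team wins overall and in every ticket group — no reversal.

Yes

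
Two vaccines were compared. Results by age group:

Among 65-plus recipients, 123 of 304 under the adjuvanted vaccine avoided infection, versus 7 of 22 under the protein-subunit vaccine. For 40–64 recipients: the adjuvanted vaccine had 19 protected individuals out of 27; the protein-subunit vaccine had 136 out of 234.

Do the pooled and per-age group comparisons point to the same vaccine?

No

65-plus: the adjuvanted vaccine 123/304 = 40.5%, the protein-subunit vaccine 7/22 = 31.8% → the adjuvanted vaccine
40–64: the adjuvanted vaccine 19/27 = 70.4%, the protein-subunit vaccine 136/234 = 58.1% → the adjuvanted vaccine
Overall: the adjuvanted vaccine 142/331 = 42.9%, the protein-subunit vaccine 143/256 = 55.9% → the protein-subunit vaccine
The adjuvanted vaccine wins each age group but the protein-subunit vaccine wins overall — the comparison reverses. The adjuvanted vaccine's recipients skew toward 65-plus, which has a lower base rate.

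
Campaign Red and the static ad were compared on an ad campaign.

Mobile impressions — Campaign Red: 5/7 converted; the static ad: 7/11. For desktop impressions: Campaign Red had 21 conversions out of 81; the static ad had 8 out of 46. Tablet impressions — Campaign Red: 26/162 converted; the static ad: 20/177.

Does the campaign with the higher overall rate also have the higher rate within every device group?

Mobile: Campaign Red 5/7 = 71.4%, the static ad 7/11 = 63.6% → Campaign Red
Desktop: Campaign Red 21/81 = 25.9%, the static ad 8/46 = 17.4% → Campaign Red
Tablet: Campaign Red 26/162 = 16.0%, the static ad 20/177 = 11.3% → Campaign Red
Overall: Campaign Red 52/250 = 20.8%, the static ad 35/234 = 15.0% → Campaign Red
Campaign Red wins overall and in every device group — no reversal.

Yes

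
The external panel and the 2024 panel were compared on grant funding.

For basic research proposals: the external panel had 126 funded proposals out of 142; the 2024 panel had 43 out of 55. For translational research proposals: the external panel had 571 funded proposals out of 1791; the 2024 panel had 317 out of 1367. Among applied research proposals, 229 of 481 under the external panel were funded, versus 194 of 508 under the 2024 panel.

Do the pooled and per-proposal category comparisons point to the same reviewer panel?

Yes

Basic research: the external panel 126/142 = 88.7%, the 2024 panel 43/55 = 78.2% → the external panel
Translational research: the external panel 571/1791 = 31.9%, the 2024 panel 317/1367 = 23.2% → the external panel
Applied research: the external panel 229/481 = 47.6%, the 2024 panel 194/508 = 38.2% → the external panel
Overall: the external panel 926/2414 = 38.4%, the 2024 panel 554/1930 = 28.7% → the external panel
The external panel wins overall and in every proposal group — no reversal.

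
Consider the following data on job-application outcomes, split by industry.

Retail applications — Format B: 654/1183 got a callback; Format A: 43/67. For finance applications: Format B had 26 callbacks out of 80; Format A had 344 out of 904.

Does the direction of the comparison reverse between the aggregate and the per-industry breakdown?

Retail: Format B 654/1183 = 55.3%, Format A 43/67 = 64.2% → Format A
Finance: Format B 26/80 = 32.5%, Format A 344/904 = 38.1% → Format A
Overall: Format B 680/1263 = 53.8%, Format A 387/971 = 39.9% → Format B
Format A wins each industry group but Format B wins overall — the comparison reverses. Format A's applications skew toward finance, which has a lower base rate.

Yes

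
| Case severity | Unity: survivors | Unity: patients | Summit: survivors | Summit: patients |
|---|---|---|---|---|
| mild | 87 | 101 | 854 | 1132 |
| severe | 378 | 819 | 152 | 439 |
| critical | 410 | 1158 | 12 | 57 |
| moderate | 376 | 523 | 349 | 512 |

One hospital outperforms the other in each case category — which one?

Unity

Mild: Unity 87/101 = 86.1%, Summit 854/1132 = 75.4% → Unity
Severe: Unity 378/819 = 46.2%, Summit 152/439 = 34.6% → Unity
Critical: Unity 410/1158 = 35.4%, Summit 12/57 = 21.1% → Unity
Moderate: Unity 376/523 = 71.9%, Summit 349/512 = 68.2% → Unity
Unity has the higher rate in all 4 groups.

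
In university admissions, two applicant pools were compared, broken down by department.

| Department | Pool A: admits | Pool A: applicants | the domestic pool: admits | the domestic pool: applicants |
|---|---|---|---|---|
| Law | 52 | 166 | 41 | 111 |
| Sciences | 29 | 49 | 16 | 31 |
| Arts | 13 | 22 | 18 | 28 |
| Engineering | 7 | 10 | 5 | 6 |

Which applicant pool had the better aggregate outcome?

Law: Pool A 52/166 = 31.3%, the domestic pool 41/111 = 36.9% → the domestic pool
Sciences: Pool A 29/49 = 59.2%, the domestic pool 16/31 = 51.6% → Pool A
Arts: Pool A 13/22 = 59.1%, the domestic pool 18/28 = 64.3% → the domestic pool
Engineering: Pool A 7/10 = 70.0%, the domestic pool 5/6 = 83.3% → the domestic pool
Overall: Pool A 101/247 = 40.9%, the domestic pool 80/176 = 45.5% → the domestic pool
(Neither sweeps every department group, but the domestic pool has the higher pooled rate.)

the domestic pool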